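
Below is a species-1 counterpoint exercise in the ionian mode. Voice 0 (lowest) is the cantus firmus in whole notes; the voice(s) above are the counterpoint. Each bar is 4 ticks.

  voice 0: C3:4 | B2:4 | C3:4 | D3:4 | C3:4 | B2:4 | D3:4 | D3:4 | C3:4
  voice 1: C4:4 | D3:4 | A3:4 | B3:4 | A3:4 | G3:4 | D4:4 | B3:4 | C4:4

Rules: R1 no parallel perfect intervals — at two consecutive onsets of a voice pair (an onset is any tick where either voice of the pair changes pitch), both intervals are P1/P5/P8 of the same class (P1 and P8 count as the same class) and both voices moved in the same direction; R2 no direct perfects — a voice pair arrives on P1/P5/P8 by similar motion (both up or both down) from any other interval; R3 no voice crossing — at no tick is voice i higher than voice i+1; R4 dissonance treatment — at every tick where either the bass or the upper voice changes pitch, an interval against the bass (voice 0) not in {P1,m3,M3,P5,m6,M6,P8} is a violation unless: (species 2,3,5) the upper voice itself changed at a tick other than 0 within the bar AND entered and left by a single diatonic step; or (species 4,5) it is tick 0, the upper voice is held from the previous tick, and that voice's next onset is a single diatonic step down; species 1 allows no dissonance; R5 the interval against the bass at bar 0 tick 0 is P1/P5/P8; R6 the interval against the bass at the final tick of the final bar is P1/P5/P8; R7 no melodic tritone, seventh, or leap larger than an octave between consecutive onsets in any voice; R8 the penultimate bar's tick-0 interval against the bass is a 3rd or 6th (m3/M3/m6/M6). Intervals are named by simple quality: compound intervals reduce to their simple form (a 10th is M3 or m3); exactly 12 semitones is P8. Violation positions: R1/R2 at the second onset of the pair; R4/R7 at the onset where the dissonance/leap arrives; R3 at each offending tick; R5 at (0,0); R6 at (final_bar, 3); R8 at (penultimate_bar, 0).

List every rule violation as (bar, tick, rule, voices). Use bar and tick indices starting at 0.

(1, 0, R7, (1,))
(6, 0, R2, (0, 1))

bar 0: v0=C3 v1=C4 downbeat P8
bar 1: v0=B2 v1=D3 downbeat m3
bar 2: v0=C3 v1=A3 downbeat M6
bar 3: v0=D3 v1=B3 downbeat M6
bar 4: v0=C3 v1=A3 downbeat M6
bar 5: v0=B2 v1=G3 downbeat m6
bar 6: v0=D3 v1=D4 downbeat P8
bar 7: v0=D3 v1=B3 downbeat M6
bar 8: v0=C3 v1=C4 downbeat P8
  -> R7 @ bar 1 tick 0 v(1,): C4->D3 leap 10st
  -> R2 @ bar 6 tick 0 v(0, 1): B2/G3 m6 -> D3/D4 P8 similar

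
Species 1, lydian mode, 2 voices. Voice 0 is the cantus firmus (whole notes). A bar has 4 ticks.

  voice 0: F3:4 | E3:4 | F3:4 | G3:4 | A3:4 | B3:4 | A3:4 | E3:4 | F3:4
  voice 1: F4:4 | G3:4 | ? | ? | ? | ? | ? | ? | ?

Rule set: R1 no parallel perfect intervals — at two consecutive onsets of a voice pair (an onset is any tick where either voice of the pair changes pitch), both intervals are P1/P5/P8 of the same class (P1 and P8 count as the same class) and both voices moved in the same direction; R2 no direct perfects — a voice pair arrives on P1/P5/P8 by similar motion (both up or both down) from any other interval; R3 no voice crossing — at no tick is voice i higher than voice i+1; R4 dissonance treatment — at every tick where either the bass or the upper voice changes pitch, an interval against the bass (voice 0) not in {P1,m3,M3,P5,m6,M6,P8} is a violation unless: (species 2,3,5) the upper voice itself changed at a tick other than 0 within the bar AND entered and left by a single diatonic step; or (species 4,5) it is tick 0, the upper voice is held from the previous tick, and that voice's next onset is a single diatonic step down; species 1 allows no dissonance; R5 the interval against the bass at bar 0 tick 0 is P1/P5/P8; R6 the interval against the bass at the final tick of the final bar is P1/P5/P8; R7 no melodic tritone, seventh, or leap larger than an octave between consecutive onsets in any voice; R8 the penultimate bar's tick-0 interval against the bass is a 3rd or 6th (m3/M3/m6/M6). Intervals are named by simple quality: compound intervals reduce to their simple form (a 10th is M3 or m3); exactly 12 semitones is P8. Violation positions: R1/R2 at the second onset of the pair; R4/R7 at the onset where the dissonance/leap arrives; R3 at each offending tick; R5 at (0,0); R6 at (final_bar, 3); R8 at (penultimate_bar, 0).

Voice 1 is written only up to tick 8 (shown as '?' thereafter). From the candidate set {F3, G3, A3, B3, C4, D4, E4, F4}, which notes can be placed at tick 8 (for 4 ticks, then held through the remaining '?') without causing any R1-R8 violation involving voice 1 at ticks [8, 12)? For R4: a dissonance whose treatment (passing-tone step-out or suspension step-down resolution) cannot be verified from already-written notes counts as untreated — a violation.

{A3, D4, F3}

F3: legal
G3: violates R4
A3: legal
B3: violates R4
C4: violates R2
D4: legal
E4: violates R4
F4: violates R2,R7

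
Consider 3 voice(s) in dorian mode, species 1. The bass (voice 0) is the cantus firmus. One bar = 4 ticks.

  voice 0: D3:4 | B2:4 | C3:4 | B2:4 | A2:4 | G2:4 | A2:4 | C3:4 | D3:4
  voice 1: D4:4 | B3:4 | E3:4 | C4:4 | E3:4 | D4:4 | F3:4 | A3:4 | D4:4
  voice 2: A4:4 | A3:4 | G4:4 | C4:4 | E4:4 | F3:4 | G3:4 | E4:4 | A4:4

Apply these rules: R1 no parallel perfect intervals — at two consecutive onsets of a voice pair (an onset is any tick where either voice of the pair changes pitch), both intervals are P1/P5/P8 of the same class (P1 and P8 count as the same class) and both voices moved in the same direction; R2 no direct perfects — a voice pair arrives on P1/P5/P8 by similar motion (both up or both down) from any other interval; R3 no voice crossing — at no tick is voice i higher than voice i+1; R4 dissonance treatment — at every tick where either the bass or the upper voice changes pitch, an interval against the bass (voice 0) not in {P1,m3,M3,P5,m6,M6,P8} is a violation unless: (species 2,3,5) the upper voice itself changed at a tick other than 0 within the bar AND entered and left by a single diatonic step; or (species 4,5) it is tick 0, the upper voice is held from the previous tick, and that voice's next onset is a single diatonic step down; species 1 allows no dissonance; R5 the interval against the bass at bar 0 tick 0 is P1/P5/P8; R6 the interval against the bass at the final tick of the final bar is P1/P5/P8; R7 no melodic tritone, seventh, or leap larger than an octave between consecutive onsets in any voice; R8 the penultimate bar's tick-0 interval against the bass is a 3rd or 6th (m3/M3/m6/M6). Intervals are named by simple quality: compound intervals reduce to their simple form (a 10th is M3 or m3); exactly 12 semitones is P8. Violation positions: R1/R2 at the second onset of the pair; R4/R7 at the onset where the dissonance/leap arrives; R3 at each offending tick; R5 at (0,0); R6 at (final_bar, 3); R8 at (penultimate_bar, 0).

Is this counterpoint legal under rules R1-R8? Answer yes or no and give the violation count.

bar 0: v0=D3 v1=D4 v2=A4 (P5)
bar 1: v0=B2 v1=B3 v2=A3 (m7)
bar 2: v0=C3 v1=E3 v2=G4 (P5)
bar 3: v0=B2 v1=C4 v2=C4 (m2)
bar 4: v0=A2 v1=E3 v2=E4 (P5)
bar 5: v0=G2 v1=D4 v2=F3 (m7)
bar 6: v0=A2 v1=F3 v2=G3 (m7)
bar 7: v0=C3 v1=A3 v2=E4 (M3)
bar 8: v0=D3 v1=D4 v2=A4 (P5)
  R1 @ bar1.0: D3/D4 P8 -> B2/B3 P8 similar
  R3 @ bar1.0: B3 above A3
  R4 @ bar1.0: B2/A3 m7 untreated
  R3 @ bar1.1: B3 above A3
  R3 @ bar1.2: B3 above A3
  R3 @ bar1.3: B3 above A3
  R2 @ bar2.0: B2/A3 m7 -> C3/G4 P5 similar
  R7 @ bar2.0: A3->G4 leap 10st
  R4 @ bar3.0: B2/C4 m2 untreated
  R4 @ bar3.0: B2/C4 m2 untreated
  R2 @ bar4.0: B2/C4 m2 -> A2/E3 P5 similar
  R3 @ bar5.0: D4 above F3
  R4 @ bar5.0: G2/F3 m7 untreated
  R7 @ bar5.0: E3->D4 leap 10st
  R7 @ bar5.0: E4->F3 leap 11st
  R3 @ bar5.1: D4 above F3
  R3 @ bar5.2: D4 above F3
  R3 @ bar5.3: D4 above F3
  R4 @ bar6.0: A2/G3 m7 untreated
  R2 @ bar7.0: F3/G3 M2 -> A3/E4 P5 similar
  R1 @ bar8.0: A3/E4 P5 -> D4/A4 P5 similar
  R2 @ bar8.0: C3/A3 M6 -> D3/D4 P8 similar
  R2 @ bar8.0: C3/E4 M3 -> D3/A4 P5 similar

No (23 violations)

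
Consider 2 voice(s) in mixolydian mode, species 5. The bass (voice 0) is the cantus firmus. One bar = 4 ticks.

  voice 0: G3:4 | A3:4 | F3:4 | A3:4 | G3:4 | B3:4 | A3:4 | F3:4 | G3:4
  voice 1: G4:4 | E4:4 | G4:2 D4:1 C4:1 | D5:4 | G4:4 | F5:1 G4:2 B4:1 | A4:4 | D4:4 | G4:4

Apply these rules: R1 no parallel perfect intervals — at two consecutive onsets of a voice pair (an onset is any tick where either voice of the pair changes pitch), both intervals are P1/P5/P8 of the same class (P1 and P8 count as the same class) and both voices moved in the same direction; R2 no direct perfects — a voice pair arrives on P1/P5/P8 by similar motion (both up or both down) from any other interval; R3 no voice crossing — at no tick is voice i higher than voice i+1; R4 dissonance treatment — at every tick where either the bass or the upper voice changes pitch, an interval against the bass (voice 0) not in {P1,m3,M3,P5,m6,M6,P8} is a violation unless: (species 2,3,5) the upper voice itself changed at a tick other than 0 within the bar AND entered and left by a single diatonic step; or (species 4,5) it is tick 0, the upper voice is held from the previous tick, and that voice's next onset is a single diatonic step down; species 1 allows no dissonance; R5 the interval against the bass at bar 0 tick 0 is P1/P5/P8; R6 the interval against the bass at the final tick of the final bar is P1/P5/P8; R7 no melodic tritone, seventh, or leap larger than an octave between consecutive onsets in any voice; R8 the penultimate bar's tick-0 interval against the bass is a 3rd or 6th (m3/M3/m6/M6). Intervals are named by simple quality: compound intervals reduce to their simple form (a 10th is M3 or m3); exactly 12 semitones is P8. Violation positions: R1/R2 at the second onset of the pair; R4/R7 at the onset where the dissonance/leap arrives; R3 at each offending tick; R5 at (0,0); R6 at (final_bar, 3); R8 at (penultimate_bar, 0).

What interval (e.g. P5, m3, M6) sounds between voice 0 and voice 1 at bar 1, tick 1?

P5

voice 0=A3 voice 1=E4 -> P5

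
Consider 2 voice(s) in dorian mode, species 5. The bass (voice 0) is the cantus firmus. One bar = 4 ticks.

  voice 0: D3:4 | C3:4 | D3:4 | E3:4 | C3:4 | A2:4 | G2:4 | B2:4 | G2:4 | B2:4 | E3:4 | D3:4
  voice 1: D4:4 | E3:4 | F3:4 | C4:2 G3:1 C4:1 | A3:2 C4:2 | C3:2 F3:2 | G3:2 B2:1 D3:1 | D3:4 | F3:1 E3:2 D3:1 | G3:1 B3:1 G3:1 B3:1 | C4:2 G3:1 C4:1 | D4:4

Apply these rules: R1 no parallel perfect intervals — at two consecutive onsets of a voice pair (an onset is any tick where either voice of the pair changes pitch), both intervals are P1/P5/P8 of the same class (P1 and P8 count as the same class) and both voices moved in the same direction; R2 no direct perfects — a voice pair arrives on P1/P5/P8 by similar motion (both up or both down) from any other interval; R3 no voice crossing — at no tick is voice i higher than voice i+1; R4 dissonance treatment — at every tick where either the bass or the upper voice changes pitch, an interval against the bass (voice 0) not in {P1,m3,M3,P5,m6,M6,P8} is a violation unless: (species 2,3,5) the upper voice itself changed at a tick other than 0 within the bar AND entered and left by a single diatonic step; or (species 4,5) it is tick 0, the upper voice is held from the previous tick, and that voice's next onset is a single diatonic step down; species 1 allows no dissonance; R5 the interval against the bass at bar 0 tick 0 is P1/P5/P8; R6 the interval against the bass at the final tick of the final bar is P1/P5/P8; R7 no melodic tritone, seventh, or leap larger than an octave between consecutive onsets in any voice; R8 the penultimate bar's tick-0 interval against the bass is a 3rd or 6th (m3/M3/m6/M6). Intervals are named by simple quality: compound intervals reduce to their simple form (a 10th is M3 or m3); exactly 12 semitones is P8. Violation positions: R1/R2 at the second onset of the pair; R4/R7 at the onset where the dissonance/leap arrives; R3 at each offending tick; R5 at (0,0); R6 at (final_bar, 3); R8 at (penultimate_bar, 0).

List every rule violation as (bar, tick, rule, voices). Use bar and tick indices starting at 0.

bar 0: v0=D3 v1=D4 downbeat P8
bar 1: v0=C3 v1=E3 downbeat M3
bar 2: v0=D3 v1=F3 downbeat m3
bar 3: v0=E3 v1=C4 downbeat m6
bar 4: v0=C3 v1=A3 downbeat M6
bar 5: v0=A2 v1=C3 downbeat m3
bar 6: v0=G2 v1=G3 downbeat P8
bar 7: v0=B2 v1=D3 downbeat m3
bar 8: v0=G2 v1=F3 downbeat m7
bar 9: v0=B2 v1=G3 downbeat m6
bar 10: v0=E3 v1=C4 downbeat m6
bar 11: v0=D3 v1=D4 downbeat P8
  -> R7 @ bar 1 tick 0 v(1,): D4->E3 leap 10st
  -> R4 @ bar 8 tick 0 v(0, 1): G2/F3 m7 untreated

(1, 0, R7, (1,))
(8, 0, R4, (0, 1))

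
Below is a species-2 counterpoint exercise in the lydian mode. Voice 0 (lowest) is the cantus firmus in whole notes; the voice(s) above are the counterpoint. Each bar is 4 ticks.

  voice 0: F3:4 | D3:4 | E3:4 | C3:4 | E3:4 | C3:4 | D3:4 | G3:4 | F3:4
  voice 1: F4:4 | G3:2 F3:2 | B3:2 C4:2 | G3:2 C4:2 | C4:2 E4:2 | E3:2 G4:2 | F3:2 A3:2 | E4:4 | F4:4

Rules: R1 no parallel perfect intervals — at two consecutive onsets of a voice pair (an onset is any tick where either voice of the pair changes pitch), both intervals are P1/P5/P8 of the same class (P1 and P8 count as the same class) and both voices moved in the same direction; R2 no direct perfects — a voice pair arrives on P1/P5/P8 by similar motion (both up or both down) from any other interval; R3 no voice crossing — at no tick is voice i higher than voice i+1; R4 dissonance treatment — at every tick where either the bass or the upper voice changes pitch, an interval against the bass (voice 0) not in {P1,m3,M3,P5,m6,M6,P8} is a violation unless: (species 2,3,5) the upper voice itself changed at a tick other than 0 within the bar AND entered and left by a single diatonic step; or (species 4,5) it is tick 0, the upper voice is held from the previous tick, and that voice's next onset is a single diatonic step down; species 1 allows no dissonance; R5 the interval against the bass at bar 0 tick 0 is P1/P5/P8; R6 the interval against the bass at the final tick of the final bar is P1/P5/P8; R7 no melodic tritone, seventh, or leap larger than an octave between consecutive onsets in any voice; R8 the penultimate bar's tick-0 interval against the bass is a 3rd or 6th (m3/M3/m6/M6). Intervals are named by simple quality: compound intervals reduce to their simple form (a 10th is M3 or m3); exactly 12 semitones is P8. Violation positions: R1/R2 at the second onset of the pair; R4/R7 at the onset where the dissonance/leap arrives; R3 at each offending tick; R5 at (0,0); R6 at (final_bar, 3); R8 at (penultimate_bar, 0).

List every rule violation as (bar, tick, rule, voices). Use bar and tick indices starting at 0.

(1, 0, R4, (0, 1))
(1, 0, R7, (1,))
(2, 0, R2, (0, 1))
(2, 0, R7, (1,))
(3, 0, R2, (0, 1))
(5, 2, R7, (1,))
(6, 0, R7, (1,))

bar 0: v0=F3 v1=F4 downbeat P8
bar 1: v0=D3 v1=G3 downbeat P4
bar 2: v0=E3 v1=B3 downbeat P5
bar 3: v0=C3 v1=G3 downbeat P5
bar 4: v0=E3 v1=C4 downbeat m6
bar 5: v0=C3 v1=E3 downbeat M3
bar 6: v0=D3 v1=F3 downbeat m3
bar 7: v0=G3 v1=E4 downbeat M6
bar 8: v0=F3 v1=F4 downbeat P8
  -> R4 @ bar 1 tick 0 v(0, 1): D3/G3 P4 untreated
  -> R7 @ bar 1 tick 0 v(1,): F4->G3 leap 10st
  -> R2 @ bar 2 tick 0 v(0, 1): D3/F3 m3 -> E3/B3 P5 similar
  -> R7 @ bar 2 tick 0 v(1,): F3->B3 leap 6st
  -> R2 @ bar 3 tick 0 v(0, 1): E3/C4 m6 -> C3/G3 P5 similar
  -> R7 @ bar 5 tick 2 v(1,): E3->G4 leap 15st
  -> R7 @ bar 6 tick 0 v(1,): G4->F3 leap 14st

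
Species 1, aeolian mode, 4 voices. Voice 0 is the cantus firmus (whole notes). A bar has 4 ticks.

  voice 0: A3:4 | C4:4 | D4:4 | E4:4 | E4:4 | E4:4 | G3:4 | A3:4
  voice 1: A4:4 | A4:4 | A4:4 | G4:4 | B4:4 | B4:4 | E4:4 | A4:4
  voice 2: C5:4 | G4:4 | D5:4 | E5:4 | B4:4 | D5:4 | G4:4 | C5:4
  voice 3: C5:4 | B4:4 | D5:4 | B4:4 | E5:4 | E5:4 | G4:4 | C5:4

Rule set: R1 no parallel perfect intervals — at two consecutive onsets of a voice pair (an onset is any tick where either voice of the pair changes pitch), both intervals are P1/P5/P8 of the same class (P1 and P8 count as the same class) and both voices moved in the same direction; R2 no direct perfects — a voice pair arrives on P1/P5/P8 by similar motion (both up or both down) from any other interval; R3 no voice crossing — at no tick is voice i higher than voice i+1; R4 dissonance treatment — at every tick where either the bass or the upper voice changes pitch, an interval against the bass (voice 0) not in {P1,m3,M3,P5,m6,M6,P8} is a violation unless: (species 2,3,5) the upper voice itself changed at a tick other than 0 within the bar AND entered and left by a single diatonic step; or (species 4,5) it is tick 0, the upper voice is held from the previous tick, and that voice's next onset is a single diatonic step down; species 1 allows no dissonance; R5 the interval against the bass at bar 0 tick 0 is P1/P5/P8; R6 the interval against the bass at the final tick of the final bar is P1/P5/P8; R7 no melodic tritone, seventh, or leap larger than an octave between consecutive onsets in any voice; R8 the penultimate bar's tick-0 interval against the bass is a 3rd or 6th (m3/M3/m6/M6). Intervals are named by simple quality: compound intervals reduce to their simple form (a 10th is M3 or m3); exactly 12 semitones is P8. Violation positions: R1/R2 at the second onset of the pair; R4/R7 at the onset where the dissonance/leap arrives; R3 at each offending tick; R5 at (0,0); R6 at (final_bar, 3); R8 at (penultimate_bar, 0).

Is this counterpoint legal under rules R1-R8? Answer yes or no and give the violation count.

bar 0: v0=A3 v1=A4 v2=C5 v3=C5 (m3)
bar 1: v0=C4 v1=A4 v2=G4 v3=B4 (M7)
bar 2: v0=D4 v1=A4 v2=D5 v3=D5 (P8)
bar 3: v0=E4 v1=G4 v2=E5 v3=B4 (P5)
bar 4: v0=E4 v1=B4 v2=B4 v3=E5 (P8)
bar 5: v0=E4 v1=B4 v2=D5 v3=E5 (P8)
bar 6: v0=G3 v1=E4 v2=G4 v3=G4 (P8)
bar 7: v0=A3 v1=A4 v2=C5 v3=C5 (m3)
  R5 @ bar0.0: opens on m3
  R5 @ bar0.0: opens on m3
  R3 @ bar1.0: A4 above G4
  R4 @ bar1.0: C4/B4 M7 untreated
  R3 @ bar1.1: A4 above G4
  R3 @ bar1.2: A4 above G4
  R3 @ bar1.3: A4 above G4
  R2 @ bar2.0: C4/G4 P5 -> D4/D5 P8 similar
  R2 @ bar2.0: C4/B4 M7 -> D4/D5 P8 similar
  R2 @ bar2.0: G4/B4 M3 -> D5/D5 P1 similar
  R1 @ bar3.0: D4/D5 P8 -> E4/E5 P8 similar
  R3 @ bar3.0: E5 above B4
  R3 @ bar3.1: E5 above B4
  R3 @ bar3.2: E5 above B4
  R3 @ bar3.3: E5 above B4
  R4 @ bar5.0: E4/D5 m7 untreated
  R1 @ bar6.0: E4/E5 P8 -> G3/G4 P8 similar
  R2 @ bar6.0: E4/D5 m7 -> G3/G4 P8 similar
  R2 @ bar6.0: D5/E5 M2 -> G4/G4 P1 similar
  R8 @ bar6.0: penult P8 not 3rd/6th
  R8 @ bar6.0: penult P8 not 3rd/6th
  R1 @ bar7.0: G4/G4 P1 -> C5/C5 P1 similar
  R2 @ bar7.0: G3/E4 M6 -> A3/A4 P8 similar
  R6 @ bar7.3: closes on m3
  R6 @ bar7.3: closes on m3

No (25 violations)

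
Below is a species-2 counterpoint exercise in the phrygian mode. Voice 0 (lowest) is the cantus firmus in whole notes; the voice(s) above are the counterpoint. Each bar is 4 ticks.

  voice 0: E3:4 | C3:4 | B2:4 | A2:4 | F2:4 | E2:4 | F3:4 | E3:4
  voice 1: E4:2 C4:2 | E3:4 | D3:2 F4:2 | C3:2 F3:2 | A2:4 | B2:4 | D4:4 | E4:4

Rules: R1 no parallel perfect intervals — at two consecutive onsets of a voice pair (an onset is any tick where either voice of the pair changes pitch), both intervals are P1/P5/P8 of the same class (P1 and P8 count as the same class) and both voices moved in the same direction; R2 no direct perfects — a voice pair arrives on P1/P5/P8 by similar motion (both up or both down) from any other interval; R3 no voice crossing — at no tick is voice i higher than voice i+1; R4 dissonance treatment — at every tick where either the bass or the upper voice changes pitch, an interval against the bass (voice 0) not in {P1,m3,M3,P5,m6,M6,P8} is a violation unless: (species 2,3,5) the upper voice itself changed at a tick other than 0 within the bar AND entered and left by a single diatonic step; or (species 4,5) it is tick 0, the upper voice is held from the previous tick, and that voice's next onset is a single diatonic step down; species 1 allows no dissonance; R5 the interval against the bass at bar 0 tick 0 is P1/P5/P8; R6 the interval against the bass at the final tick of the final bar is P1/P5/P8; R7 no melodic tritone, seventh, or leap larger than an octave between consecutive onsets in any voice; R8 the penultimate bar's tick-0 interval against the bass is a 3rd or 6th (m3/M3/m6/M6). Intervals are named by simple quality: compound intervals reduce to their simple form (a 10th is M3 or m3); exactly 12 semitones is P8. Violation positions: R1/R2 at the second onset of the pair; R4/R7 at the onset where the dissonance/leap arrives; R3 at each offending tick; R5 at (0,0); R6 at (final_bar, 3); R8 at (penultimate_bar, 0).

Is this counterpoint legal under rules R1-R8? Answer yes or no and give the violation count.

No (5 violations)

bar 0: v0=E3 v1=E4 (P8)
bar 1: v0=C3 v1=E3 (M3)
bar 2: v0=B2 v1=D3 (m3)
bar 3: v0=A2 v1=C3 (m3)
bar 4: v0=F2 v1=A2 (M3)
bar 5: v0=E2 v1=B2 (P5)
bar 6: v0=F3 v1=D4 (M6)
bar 7: v0=E3 v1=E4 (P8)
  R4 @ bar2.2: B2/F4 TT untreated
  R7 @ bar2.2: D3->F4 leap 15st
  R7 @ bar3.0: F4->C3 leap 17st
  R7 @ bar6.0: E2->F3 leap 13st
  R7 @ bar6.0: B2->D4 leap 15st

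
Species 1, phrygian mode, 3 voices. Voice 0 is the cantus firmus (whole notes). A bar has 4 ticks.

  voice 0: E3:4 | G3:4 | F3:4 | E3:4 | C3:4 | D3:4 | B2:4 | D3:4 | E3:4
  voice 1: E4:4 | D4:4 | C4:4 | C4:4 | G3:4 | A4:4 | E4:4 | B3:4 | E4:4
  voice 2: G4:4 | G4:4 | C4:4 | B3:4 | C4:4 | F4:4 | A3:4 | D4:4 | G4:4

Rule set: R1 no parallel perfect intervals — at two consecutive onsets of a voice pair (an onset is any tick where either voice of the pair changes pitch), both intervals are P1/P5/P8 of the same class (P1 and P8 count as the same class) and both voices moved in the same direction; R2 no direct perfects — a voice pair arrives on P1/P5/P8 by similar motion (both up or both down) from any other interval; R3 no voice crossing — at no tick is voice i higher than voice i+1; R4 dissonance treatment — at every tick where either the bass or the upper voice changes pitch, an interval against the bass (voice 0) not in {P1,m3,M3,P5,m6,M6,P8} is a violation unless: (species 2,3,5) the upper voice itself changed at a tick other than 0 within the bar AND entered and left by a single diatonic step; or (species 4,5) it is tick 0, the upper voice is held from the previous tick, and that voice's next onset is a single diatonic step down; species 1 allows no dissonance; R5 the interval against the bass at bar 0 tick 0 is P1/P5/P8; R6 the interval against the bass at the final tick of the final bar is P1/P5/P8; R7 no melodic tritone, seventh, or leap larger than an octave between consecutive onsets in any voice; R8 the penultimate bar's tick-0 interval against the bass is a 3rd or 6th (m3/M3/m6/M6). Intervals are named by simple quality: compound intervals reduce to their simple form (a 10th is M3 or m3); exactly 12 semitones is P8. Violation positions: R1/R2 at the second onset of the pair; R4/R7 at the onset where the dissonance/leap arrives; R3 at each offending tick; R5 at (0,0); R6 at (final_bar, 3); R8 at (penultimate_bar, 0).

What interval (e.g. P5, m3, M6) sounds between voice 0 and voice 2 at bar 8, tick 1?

voice 0=E3 voice 2=G4 -> m3

m3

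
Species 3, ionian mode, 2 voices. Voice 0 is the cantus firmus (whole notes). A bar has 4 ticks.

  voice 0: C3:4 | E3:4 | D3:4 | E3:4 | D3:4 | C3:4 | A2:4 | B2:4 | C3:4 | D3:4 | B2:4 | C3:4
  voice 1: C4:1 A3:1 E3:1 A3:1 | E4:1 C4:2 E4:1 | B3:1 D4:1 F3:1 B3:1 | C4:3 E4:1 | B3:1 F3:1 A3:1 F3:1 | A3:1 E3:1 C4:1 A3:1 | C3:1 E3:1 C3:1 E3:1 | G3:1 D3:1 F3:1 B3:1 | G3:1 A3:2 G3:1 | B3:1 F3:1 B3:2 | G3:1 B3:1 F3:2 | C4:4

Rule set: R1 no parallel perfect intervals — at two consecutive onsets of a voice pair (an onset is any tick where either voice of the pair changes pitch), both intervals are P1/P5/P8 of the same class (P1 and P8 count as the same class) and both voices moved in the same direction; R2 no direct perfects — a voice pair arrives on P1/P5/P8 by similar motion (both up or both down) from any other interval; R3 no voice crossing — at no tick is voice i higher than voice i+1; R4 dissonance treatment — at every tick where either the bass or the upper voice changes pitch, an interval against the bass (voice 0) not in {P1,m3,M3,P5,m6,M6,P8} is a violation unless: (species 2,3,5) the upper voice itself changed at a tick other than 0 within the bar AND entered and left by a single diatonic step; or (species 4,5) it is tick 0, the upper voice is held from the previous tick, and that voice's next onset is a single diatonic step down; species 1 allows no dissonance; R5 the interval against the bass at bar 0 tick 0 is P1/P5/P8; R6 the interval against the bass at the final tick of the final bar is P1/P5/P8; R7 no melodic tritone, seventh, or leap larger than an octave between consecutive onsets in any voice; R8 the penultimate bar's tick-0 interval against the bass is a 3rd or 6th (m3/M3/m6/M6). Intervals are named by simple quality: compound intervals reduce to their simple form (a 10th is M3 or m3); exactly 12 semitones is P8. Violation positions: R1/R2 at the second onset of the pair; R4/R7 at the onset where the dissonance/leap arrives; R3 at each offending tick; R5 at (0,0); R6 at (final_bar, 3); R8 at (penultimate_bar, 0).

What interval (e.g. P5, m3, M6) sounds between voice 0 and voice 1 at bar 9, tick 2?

voice 0=D3 voice 1=B3 -> M6

M6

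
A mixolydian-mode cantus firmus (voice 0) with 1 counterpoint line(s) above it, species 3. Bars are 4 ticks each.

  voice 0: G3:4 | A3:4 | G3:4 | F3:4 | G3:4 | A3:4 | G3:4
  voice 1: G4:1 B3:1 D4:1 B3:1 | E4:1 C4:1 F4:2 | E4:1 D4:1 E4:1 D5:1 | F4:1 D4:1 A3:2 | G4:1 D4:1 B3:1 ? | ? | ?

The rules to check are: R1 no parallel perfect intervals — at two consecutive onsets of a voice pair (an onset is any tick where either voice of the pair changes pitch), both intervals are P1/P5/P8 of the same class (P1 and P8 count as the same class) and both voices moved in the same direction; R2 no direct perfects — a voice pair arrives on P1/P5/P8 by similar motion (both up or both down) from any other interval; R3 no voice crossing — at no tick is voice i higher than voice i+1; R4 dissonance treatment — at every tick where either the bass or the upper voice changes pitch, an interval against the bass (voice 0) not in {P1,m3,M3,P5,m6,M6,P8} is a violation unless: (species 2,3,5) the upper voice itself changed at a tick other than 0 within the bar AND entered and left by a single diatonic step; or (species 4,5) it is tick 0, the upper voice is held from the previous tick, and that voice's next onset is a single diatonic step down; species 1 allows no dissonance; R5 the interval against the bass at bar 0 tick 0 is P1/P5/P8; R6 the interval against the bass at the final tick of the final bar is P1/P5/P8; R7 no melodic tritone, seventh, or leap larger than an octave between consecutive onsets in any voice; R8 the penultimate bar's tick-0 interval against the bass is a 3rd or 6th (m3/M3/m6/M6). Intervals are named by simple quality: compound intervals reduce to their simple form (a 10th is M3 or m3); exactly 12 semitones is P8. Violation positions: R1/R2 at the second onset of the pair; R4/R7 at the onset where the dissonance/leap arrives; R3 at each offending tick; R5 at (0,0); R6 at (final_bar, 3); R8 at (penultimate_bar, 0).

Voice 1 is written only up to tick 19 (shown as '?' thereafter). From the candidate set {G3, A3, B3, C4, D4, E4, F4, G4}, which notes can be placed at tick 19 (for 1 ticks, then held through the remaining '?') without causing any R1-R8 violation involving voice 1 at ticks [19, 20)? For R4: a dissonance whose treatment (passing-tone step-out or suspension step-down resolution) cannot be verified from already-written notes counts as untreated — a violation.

G3: legal
A3: violates R4
B3: legal
C4: violates R4
D4: legal
E4: legal
F4: violates R4,R7
G4: legal

{B3, D4, E4, G3, G4}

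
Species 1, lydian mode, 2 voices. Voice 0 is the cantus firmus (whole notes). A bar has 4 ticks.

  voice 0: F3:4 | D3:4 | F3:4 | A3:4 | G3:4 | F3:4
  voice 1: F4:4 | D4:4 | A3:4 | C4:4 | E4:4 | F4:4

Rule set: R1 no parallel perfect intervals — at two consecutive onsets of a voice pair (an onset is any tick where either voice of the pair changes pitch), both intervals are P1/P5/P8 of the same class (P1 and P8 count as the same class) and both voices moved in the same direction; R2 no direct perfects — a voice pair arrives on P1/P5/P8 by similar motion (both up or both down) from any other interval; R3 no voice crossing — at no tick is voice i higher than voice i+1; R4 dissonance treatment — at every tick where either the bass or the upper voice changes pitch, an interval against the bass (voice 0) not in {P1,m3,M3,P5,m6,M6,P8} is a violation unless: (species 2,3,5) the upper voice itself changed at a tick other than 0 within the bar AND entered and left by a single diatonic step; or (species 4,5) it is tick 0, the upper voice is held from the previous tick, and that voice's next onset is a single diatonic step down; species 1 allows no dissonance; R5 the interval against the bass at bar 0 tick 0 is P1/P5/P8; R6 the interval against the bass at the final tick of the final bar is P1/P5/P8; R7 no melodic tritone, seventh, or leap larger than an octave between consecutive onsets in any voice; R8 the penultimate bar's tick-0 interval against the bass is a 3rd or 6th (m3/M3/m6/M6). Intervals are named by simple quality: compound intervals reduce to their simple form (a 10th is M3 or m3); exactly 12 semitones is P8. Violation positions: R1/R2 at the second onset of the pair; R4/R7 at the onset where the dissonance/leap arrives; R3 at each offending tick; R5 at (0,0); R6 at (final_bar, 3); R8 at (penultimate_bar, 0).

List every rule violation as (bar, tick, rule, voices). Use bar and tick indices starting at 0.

(1, 0, R1, (0, 1))

bar 0: v0=F3 v1=F4 downbeat P8
bar 1: v0=D3 v1=D4 downbeat P8
bar 2: v0=F3 v1=A3 downbeat M3
bar 3: v0=A3 v1=C4 downbeat m3
bar 4: v0=G3 v1=E4 downbeat M6
bar 5: v0=F3 v1=F4 downbeat P8
  -> R1 @ bar 1 tick 0 v(0, 1): F3/F4 P8 -> D3/D4 P8 similar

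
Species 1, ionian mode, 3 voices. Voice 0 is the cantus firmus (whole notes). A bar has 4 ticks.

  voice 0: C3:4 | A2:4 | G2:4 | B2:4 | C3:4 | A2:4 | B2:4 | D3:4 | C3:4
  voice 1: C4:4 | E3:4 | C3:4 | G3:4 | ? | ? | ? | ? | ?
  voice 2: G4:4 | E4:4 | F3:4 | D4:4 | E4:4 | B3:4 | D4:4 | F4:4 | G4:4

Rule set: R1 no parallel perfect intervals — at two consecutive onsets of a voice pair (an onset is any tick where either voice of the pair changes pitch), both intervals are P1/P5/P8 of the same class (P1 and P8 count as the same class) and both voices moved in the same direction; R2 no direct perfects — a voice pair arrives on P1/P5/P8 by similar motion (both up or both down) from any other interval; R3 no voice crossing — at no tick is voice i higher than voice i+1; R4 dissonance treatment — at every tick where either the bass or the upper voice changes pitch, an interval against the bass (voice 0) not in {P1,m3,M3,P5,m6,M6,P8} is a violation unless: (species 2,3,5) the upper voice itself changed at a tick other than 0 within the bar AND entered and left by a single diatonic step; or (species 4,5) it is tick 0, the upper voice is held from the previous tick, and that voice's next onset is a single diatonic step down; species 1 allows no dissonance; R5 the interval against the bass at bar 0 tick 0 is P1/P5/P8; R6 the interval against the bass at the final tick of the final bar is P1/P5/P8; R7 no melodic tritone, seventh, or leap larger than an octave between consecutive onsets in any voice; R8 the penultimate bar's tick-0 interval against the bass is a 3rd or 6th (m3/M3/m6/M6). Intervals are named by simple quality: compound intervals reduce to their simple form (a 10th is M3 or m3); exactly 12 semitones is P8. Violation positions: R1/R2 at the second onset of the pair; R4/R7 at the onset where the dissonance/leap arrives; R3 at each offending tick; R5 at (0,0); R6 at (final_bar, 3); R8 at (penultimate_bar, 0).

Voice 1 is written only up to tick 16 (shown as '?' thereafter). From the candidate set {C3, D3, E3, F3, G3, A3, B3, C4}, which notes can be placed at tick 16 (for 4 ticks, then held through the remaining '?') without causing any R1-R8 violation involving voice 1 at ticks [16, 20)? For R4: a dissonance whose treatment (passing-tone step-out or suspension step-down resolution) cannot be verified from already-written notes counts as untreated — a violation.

{C3, E3, G3}

C3: legal
D3: violates R4
E3: legal
F3: violates R4
G3: legal
A3: violates R1
B3: violates R4
C4: violates R2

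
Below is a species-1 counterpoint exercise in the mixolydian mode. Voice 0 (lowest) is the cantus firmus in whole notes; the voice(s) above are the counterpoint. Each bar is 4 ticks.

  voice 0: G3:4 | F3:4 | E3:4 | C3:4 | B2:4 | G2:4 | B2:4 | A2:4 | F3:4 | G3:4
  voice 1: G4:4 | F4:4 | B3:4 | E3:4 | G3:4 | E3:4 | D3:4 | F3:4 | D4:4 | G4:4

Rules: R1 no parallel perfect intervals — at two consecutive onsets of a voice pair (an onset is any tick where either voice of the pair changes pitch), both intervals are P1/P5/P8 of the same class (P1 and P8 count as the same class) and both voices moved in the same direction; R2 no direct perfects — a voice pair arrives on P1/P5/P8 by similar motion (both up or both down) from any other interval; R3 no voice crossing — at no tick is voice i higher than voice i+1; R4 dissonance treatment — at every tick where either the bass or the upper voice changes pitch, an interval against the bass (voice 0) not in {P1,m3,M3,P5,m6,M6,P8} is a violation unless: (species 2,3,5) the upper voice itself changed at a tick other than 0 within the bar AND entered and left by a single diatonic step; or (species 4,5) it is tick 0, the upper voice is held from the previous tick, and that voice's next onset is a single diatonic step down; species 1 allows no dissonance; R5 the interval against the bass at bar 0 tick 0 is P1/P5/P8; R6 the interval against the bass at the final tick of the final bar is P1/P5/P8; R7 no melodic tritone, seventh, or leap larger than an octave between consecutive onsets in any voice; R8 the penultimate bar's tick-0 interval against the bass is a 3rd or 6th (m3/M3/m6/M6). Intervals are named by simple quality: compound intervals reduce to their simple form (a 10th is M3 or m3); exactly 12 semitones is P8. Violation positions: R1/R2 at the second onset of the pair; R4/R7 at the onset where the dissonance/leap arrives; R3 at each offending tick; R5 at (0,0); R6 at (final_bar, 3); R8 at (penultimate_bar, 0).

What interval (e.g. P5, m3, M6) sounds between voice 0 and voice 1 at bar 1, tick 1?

voice 0=F3 voice 1=F4 -> P8

P8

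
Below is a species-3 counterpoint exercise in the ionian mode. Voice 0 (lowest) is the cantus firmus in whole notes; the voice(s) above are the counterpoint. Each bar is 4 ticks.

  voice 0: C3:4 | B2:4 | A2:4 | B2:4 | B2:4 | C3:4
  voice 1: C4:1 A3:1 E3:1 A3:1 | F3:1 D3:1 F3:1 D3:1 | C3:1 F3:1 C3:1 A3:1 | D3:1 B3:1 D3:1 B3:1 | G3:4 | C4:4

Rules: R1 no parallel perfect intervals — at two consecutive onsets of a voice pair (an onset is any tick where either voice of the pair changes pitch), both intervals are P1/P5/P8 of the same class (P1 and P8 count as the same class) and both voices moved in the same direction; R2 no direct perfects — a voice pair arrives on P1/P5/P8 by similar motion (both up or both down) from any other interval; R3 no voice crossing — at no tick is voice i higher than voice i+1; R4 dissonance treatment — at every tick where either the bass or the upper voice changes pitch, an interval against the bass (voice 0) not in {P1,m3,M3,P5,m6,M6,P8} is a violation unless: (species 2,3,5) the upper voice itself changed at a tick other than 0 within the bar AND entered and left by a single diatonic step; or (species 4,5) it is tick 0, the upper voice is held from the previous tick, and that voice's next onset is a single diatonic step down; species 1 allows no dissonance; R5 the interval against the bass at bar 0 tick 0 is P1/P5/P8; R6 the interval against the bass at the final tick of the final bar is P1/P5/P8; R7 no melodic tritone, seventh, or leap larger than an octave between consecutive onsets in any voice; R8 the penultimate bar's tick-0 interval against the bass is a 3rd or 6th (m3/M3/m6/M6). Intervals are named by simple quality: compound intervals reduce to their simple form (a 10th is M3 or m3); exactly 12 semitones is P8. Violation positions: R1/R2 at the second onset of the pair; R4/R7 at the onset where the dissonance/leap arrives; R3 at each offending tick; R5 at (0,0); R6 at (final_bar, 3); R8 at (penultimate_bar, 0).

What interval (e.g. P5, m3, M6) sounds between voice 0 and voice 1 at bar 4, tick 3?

m6

voice 0=B2 voice 1=G3 -> m6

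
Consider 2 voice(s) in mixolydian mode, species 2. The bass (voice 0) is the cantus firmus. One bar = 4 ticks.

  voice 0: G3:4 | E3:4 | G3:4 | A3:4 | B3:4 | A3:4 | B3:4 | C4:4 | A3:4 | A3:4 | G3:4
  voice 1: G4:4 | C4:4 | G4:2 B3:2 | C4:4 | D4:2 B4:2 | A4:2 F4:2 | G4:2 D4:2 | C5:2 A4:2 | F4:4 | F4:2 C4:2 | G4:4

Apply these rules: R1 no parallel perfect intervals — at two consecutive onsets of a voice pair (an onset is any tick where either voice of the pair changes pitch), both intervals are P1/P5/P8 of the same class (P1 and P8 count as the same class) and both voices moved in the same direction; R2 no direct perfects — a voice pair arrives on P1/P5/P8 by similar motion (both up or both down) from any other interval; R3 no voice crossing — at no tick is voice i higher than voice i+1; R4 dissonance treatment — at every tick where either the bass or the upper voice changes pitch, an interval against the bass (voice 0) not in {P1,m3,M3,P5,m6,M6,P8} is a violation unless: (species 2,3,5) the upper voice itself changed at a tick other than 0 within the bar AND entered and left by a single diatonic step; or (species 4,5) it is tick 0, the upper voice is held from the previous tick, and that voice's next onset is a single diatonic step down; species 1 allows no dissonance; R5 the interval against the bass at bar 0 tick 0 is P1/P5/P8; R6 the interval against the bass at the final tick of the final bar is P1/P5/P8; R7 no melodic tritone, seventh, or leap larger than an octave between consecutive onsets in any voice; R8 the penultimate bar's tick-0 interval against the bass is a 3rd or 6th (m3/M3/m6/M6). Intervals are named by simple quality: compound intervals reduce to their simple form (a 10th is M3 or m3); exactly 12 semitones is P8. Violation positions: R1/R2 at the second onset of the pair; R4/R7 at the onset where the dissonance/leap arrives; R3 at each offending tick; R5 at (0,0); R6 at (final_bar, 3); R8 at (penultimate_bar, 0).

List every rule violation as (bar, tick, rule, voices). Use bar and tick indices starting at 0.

(2, 0, R2, (0, 1))
(5, 0, R1, (0, 1))
(7, 0, R2, (0, 1))
(7, 0, R7, (1,))

bar 0: v0=G3 v1=G4 downbeat P8
bar 1: v0=E3 v1=C4 downbeat m6
bar 2: v0=G3 v1=G4 downbeat P8
bar 3: v0=A3 v1=C4 downbeat m3
bar 4: v0=B3 v1=D4 downbeat m3
bar 5: v0=A3 v1=A4 downbeat P8
bar 6: v0=B3 v1=G4 downbeat m6
bar 7: v0=C4 v1=C5 downbeat P8
bar 8: v0=A3 v1=F4 downbeat m6
bar 9: v0=A3 v1=F4 downbeat m6
bar 10: v0=G3 v1=G4 downbeat P8
  -> R2 @ bar 2 tick 0 v(0, 1): E3/C4 m6 -> G3/G4 P8 similar
  -> R1 @ bar 5 tick 0 v(0, 1): B3/B4 P8 -> A3/A4 P8 similar
  -> R2 @ bar 7 tick 0 v(0, 1): B3/D4 m3 -> C4/C5 P8 similar
  -> R7 @ bar 7 tick 0 v(1,): D4->C5 leap 10st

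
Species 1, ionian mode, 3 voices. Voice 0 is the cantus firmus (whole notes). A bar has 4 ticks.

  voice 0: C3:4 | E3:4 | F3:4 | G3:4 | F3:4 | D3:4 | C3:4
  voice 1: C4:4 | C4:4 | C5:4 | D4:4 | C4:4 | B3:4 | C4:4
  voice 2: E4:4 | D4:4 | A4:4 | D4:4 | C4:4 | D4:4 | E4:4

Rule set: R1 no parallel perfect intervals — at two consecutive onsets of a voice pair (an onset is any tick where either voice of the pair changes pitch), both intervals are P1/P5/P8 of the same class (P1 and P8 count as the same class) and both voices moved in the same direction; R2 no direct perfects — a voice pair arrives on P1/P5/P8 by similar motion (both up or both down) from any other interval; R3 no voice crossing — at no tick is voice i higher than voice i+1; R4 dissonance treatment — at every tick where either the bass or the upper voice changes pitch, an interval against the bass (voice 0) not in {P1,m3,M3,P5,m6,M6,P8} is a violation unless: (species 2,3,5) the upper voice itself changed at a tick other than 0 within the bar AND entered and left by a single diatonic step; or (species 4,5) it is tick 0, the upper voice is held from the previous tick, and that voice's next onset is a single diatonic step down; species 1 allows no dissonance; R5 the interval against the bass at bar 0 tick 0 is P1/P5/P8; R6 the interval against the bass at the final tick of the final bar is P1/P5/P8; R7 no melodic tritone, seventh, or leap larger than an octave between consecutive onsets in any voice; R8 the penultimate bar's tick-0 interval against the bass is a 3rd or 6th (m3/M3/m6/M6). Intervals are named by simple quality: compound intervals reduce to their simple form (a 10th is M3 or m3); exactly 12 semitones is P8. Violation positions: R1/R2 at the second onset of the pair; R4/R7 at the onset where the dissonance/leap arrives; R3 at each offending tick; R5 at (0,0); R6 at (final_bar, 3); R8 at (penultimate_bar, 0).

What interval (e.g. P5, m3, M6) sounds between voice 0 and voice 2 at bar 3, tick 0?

P5

voice 0=G3 voice 2=D4 -> P5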